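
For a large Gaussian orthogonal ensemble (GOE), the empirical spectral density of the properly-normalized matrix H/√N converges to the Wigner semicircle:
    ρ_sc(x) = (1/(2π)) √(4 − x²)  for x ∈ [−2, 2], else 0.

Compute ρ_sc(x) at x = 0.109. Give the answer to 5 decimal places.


ρ_sc(x) = (1/(2π)) √(4 − x²). With x = 0.109:
  4 − x² = 4 − (0.109)² = 4 − 0.011881 = 3.988119.
  √(4 − x²) = 1.997028.
  1/(2π) = 0.159155.
  ρ_sc(0.109) = 0.159155 · 1.997028 = 0.317837.

Rounded to 5 decimal places: ρ_sc(0.109) ≈ 0.31784.


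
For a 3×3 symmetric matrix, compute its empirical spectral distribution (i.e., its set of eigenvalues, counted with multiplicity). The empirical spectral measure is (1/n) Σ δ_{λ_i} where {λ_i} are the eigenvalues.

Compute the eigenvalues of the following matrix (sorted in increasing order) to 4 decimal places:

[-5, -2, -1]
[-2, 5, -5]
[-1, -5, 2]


Since M is real symmetric, all three eigenvalues are real; they are the roots of det(λI − M) = λ³ − (tr M) λ² + s λ − det M, where s is the sum of the principal 2×2 minors.
tr M = -5 + 5 + 2 = 2.
s = ((-5)·5 − (-2)²) + ((-5)·2 − (-1)²) + (5·2 − (-5)²) = -29 + (-11) + (-15) = -55.
det M (expand along row 1) = (-5)·(-15) − (-2)·(-9) + (-1)·15 = 42.
Characteristic polynomial: λ³ − 2λ² − 55λ − 42 = 0.
Substitute λ = y + (tr M)/3 = y + 0.666667 to remove the quadratic term: y³ + p·y + q = 0 with p = s − (tr M)²/3 = -56.333333 and q = −2(tr M)³/27 + (tr M)·s/3 − det M = -79.259259.
Three real roots ⇒ use the trigonometric (Viète) form: r = 2√(−p/3) = 8.666667, φ = arccos(3q/(p·r)) = arccos(0.487028) = 1.062113 rad.
y_k = r·cos(φ/3 − 2πk/3) for k = 0, 1, 2 gives y = 8.129165, -1.462498, -6.666667.
λ_k = y_k + 0.666667 gives λ = 8.7958, -0.7958, -6.0000 (check: the sum is 2.0000 = tr M).

Eigenvalues sorted in increasing order: [-6.0000, -0.7958, 8.7958].


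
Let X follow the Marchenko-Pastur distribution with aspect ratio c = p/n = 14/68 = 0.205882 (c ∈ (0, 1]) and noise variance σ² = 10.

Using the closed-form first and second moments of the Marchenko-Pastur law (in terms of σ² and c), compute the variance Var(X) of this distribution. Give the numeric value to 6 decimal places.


Recall the MP moments m_1 = E[X] = σ² and m_2 = E[X²] = σ⁴ (1 + c).
m_1 = E[X] = σ² = 10, so m_1² = 100.
m_2 = E[X²] = σ⁴ (1 + c) = 100 · (1 + 0.205882) = 100 · 1.205882 = 120.588235.
(Note m_2 − m_1² simplifies to c · σ⁴ = 0.205882 · 100.)

Var(X) = m_2 − m_1² = 120.588235 − 100 = 20.588235.


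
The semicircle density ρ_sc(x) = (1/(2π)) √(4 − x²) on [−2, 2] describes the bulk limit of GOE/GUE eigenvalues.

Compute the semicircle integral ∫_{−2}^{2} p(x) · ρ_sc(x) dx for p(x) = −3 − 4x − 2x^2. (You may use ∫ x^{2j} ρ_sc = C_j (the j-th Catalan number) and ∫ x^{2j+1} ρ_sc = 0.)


Write p(x) = Σ a_i x^i, split into monomials and integrate each against ρ_sc separately.
Using ∫ x^{2j} ρ_sc = C_j = (1/(j+1)) C(2j, j) (Catalan numbers) and ∫ x^{2j+1} ρ_sc = 0 (odd monomials vanish by symmetry):
  i = 0 (even): a_0 · C_{0} = -3 · 1 = -3
  i = 1 (odd): ∫ x^1 ρ_sc = 0 (vanishes)
  i = 2 (even): a_2 · C_{1} = -2 · 1 = -2

Summing the contributions: ∫_{−2}^{2} p(x) ρ_sc(x) dx = (-3) + (-2) = -5.


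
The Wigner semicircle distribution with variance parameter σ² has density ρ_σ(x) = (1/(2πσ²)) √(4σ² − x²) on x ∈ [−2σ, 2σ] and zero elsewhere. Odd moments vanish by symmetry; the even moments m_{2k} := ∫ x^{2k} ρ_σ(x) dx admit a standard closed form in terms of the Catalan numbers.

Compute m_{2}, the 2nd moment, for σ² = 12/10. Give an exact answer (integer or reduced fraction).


By the scaled semicircle moment identity, m_{2k} = σ^{2k} · C_k with k = 1.
C_1 = (1/(k+1)) · C(2k, k) = (1/2) · C(2, 1) = (1/2) · 2 = 1.
σ^{2k} = (σ²)^k = (12/10)^1 = 6/5.

Therefore m_{2} = σ^{2} · C_1 = (6/5) · 1 = 6/5.


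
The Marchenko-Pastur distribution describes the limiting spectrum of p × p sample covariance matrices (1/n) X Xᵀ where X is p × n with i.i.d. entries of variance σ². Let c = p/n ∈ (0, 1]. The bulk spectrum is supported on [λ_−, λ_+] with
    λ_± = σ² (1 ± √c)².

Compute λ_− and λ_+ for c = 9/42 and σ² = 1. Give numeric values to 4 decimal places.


c = 9/42 = 0.214286; √c = 0.462910.
λ_− = σ² (1 − √c)² = 1 · (1 − 0.462910)² = 1 · (0.537090)² = 0.288466.
λ_+ = σ² (1 + √c)² = 1 · (1 + 0.462910)² = 1 · (1.462910)² = 2.140106.

Rounded to 4 decimal places: λ_− ≈ 0.2885, λ_+ ≈ 2.1401.


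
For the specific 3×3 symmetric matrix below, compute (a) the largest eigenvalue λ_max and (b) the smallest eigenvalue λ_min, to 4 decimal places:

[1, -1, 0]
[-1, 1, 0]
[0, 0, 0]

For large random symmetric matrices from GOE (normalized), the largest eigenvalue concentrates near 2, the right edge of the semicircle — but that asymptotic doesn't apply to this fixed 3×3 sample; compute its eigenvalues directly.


Since M is real symmetric, all three eigenvalues are real; they are the roots of det(λI − M) = λ³ − (tr M) λ² + s λ − det M, where s is the sum of the principal 2×2 minors.
tr M = 1 + 1 + 0 = 2.
s = (1·1 − (-1)²) + (1·0 − 0²) + (1·0 − 0²) = 0 + 0 + 0 = 0.
det M (expand along row 1) = 1·0 − (-1)·0 + 0·0 = 0.
Characteristic polynomial: λ³ − 2λ² = 0.
Substitute λ = y + (tr M)/3 = y + 0.666667 to remove the quadratic term: y³ + p·y + q = 0 with p = s − (tr M)²/3 = -1.333333 and q = −2(tr M)³/27 + (tr M)·s/3 − det M = -0.592593.
Three real roots ⇒ use the trigonometric (Viète) form: r = 2√(−p/3) = 1.333333, φ = arccos(3q/(p·r)) = arccos(1.000000) = 0.000000 rad.
y_k = r·cos(φ/3 − 2πk/3) for k = 0, 1, 2 gives y = 1.333333, -0.666667, -0.666667.
λ_k = y_k + 0.666667 gives λ = 2.0000, 0.0000, 0.0000 (check: the sum is 2.0000 = tr M).

Hence λ_max = 2.0000 and λ_min = 0.0000.


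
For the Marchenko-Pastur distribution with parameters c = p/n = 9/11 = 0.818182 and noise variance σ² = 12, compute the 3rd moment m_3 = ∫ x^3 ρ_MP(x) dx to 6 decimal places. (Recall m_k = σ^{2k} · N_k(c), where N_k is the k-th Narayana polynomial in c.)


E[X³] = σ⁶ (1 + 3c + c²) (third MP moment). With σ² = 12 (so σ⁶ = 1728) and c = 9/11 = 0.818182: E[X³] = 1728 · (1 + 3·0.818182 + (0.818182)²) = 1728 · 4.123967.

So E[X^3] = 7126.214876.


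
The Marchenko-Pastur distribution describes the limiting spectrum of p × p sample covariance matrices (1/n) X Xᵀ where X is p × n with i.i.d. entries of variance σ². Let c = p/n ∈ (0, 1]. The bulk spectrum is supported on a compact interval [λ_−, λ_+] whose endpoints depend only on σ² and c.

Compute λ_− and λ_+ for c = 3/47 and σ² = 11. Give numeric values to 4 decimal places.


c = 3/47 = 0.063830; √c = 0.252646.
λ_− = σ² (1 − √c)² = 11 · (1 − 0.252646)² = 11 · (0.747354)² = 6.143925.
λ_+ = σ² (1 + √c)² = 11 · (1 + 0.252646)² = 11 · (1.252646)² = 17.260330.

Rounded to 4 decimal places: λ_− ≈ 6.1439, λ_+ ≈ 17.2603.


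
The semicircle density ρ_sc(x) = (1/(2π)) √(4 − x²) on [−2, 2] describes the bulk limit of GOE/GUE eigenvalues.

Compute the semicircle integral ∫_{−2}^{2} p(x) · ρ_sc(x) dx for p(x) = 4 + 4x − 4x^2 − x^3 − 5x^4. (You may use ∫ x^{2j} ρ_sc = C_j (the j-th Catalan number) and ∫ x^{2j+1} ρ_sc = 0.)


Write p(x) = Σ a_i x^i, split into monomials and integrate each against ρ_sc separately.
Using ∫ x^{2j} ρ_sc = C_j = (1/(j+1)) C(2j, j) (Catalan numbers) and ∫ x^{2j+1} ρ_sc = 0 (odd monomials vanish by symmetry):
  i = 0 (even): a_0 · C_{0} = 4 · 1 = 4
  i = 1 (odd): ∫ x^1 ρ_sc = 0 (vanishes)
  i = 2 (even): a_2 · C_{1} = -4 · 1 = -4
  i = 3 (odd): ∫ x^3 ρ_sc = 0 (vanishes)
  i = 4 (even): a_4 · C_{2} = -5 · 2 = -10

Summing the contributions: ∫_{−2}^{2} p(x) ρ_sc(x) dx = 4 + (-4) + (-10) = -10.


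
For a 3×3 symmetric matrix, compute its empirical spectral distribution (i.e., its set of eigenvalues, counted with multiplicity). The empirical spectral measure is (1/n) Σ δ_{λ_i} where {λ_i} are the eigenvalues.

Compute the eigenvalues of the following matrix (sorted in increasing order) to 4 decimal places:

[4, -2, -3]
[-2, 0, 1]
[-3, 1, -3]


Since M is real symmetric, all three eigenvalues are real; they are the roots of det(λI − M) = λ³ − (tr M) λ² + s λ − det M, where s is the sum of the principal 2×2 minors.
tr M = 4 + 0 + (-3) = 1.
s = (4·0 − (-2)²) + (4·(-3) − (-3)²) + (0·(-3) − 1²) = -4 + (-21) + (-1) = -26.
det M (expand along row 1) = 4·(-1) − (-2)·9 + (-3)·(-2) = 20.
Characteristic polynomial: λ³ − λ² − 26λ − 20 = 0.
Substitute λ = y + (tr M)/3 = y + 0.333333 to remove the quadratic term: y³ + p·y + q = 0 with p = s − (tr M)²/3 = -26.333333 and q = −2(tr M)³/27 + (tr M)·s/3 − det M = -28.740741.
Three real roots ⇒ use the trigonometric (Viète) form: r = 2√(−p/3) = 5.925463, φ = arccos(3q/(p·r)) = arccos(0.552575) = 0.985346 rad.
y_k = r·cos(φ/3 − 2πk/3) for k = 0, 1, 2 gives y = 5.608711, -1.149029, -4.459682.
λ_k = y_k + 0.333333 gives λ = 5.9420, -0.8157, -4.1263 (check: the sum is 1.0000 = tr M).

Eigenvalues sorted in increasing order: [-4.1263, -0.8157, 5.9420].


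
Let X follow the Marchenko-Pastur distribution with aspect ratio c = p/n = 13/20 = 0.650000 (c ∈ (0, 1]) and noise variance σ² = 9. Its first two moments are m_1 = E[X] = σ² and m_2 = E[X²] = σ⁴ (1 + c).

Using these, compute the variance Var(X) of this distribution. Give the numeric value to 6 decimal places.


m_1 = E[X] = σ² = 9, so m_1² = 81.
m_2 = E[X²] = σ⁴ (1 + c) = 81 · (1 + 0.650000) = 81 · 1.650000 = 133.650000.
(Note m_2 − m_1² simplifies to c · σ⁴ = 0.650000 · 81.)

Var(X) = m_2 − m_1² = 133.650000 − 81 = 52.650000.


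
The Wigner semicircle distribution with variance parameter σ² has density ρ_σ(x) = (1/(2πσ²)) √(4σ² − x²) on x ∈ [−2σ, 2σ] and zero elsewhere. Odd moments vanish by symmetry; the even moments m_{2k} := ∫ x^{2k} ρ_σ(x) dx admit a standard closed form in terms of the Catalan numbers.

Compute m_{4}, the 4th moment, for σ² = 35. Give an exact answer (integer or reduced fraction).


By the scaled semicircle moment identity, m_{2k} = σ^{2k} · C_k with k = 2.
C_2 = (1/(k+1)) · C(2k, k) = (1/3) · C(4, 2) = (1/3) · 6 = 2.
σ^{2k} = (σ²)^k = (35)^2 = 1225.

Therefore m_{4} = σ^{4} · C_2 = 1225 · 2 = 2450.


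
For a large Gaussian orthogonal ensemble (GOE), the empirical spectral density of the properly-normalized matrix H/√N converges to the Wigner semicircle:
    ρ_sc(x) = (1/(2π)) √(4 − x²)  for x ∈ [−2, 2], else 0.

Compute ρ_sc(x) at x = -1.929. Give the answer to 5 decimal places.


ρ_sc(x) = (1/(2π)) √(4 − x²). With x = -1.929:
  4 − x² = 4 − (-1.929)² = 4 − 3.721041 = 0.278959.
  √(4 − x²) = 0.528166.
  1/(2π) = 0.159155.
  ρ_sc(-1.929) = 0.159155 · 0.528166 = 0.084060.

Rounded to 5 decimal places: ρ_sc(-1.929) ≈ 0.08406.


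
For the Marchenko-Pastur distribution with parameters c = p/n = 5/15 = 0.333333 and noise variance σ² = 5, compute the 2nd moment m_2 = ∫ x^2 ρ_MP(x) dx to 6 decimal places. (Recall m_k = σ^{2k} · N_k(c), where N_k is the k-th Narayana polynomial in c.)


E[X²] = σ⁴ (1 + c) (second MP moment). With σ² = 5 (so σ⁴ = 25) and c = 5/15 = 0.333333: E[X²] = 25 · (1 + 0.333333) = 25 · 1.333333.

So E[X^2] = 33.333333.


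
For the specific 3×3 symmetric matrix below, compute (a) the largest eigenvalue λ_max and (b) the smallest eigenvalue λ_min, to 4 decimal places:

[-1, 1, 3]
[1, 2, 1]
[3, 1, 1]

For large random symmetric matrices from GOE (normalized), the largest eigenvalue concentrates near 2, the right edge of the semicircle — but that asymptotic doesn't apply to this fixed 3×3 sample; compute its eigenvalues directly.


Since M is real symmetric, all three eigenvalues are real; they are the roots of det(λI − M) = λ³ − (tr M) λ² + s λ − det M, where s is the sum of the principal 2×2 minors.
tr M = -1 + 2 + 1 = 2.
s = ((-1)·2 − 1²) + ((-1)·1 − 3²) + (2·1 − 1²) = -3 + (-10) + 1 = -12.
det M (expand along row 1) = (-1)·1 − 1·(-2) + 3·(-5) = -14.
Characteristic polynomial: λ³ − 2λ² − 12λ + 14 = 0.
Substitute λ = y + (tr M)/3 = y + 0.666667 to remove the quadratic term: y³ + p·y + q = 0 with p = s − (tr M)²/3 = -13.333333 and q = −2(tr M)³/27 + (tr M)·s/3 − det M = 5.407407.
Three real roots ⇒ use the trigonometric (Viète) form: r = 2√(−p/3) = 4.216370, φ = arccos(3q/(p·r)) = arccos(-0.288558) = 1.863517 rad.
y_k = r·cos(φ/3 − 2πk/3) for k = 0, 1, 2 gives y = 3.428739, 0.410753, -3.839492.
λ_k = y_k + 0.666667 gives λ = 4.0954, 1.0774, -3.1728 (check: the sum is 2.0000 = tr M).

Hence λ_max = 4.0954 and λ_min = -3.1728.


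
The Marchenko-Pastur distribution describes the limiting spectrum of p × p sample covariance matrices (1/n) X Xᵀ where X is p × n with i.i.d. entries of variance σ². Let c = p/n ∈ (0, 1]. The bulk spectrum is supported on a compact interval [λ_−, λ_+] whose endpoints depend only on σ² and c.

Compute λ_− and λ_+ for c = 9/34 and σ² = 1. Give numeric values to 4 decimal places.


c = 9/34 = 0.264706; √c = 0.514496.
λ_− = σ² (1 − √c)² = 1 · (1 − 0.514496)² = 1 · (0.485504)² = 0.235714.
λ_+ = σ² (1 + √c)² = 1 · (1 + 0.514496)² = 1 · (1.514496)² = 2.293697.

Rounded to 4 decimal places: λ_− ≈ 0.2357, λ_+ ≈ 2.2937.


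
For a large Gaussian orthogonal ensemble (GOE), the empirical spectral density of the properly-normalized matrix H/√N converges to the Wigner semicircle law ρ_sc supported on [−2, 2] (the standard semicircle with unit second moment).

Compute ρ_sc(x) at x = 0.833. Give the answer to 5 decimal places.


ρ_sc(x) = (1/(2π)) √(4 − x²). With x = 0.833:
  4 − x² = 4 − (0.833)² = 4 − 0.693889 = 3.306111.
  √(4 − x²) = 1.818271.
  1/(2π) = 0.159155.
  ρ_sc(0.833) = 0.159155 · 1.818271 = 0.289387.

Rounded to 5 decimal places: ρ_sc(0.833) ≈ 0.28939.


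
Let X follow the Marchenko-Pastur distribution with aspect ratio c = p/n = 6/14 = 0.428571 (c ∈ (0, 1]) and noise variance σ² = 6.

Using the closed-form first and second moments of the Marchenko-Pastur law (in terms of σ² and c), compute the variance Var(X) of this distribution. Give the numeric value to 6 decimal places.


Recall the MP moments m_1 = E[X] = σ² and m_2 = E[X²] = σ⁴ (1 + c).
m_1 = E[X] = σ² = 6, so m_1² = 36.
m_2 = E[X²] = σ⁴ (1 + c) = 36 · (1 + 0.428571) = 36 · 1.428571 = 51.428571.
(Note m_2 − m_1² simplifies to c · σ⁴ = 0.428571 · 36.)

Var(X) = m_2 − m_1² = 51.428571 − 36 = 15.428571.


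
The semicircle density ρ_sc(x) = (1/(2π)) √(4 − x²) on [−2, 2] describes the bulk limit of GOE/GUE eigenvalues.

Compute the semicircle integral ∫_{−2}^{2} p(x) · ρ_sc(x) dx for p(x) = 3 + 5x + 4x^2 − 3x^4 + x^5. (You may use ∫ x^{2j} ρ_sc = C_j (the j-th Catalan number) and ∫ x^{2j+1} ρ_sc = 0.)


Write p(x) = Σ a_i x^i, split into monomials and integrate each against ρ_sc separately.
Using ∫ x^{2j} ρ_sc = C_j = (1/(j+1)) C(2j, j) (Catalan numbers) and ∫ x^{2j+1} ρ_sc = 0 (odd monomials vanish by symmetry):
  i = 0 (even): a_0 · C_{0} = 3 · 1 = 3
  i = 1 (odd): ∫ x^1 ρ_sc = 0 (vanishes)
  i = 2 (even): a_2 · C_{1} = 4 · 1 = 4
  i = 4 (even): a_4 · C_{2} = -3 · 2 = -6
  i = 5 (odd): ∫ x^5 ρ_sc = 0 (vanishes)

Summing the contributions: ∫_{−2}^{2} p(x) ρ_sc(x) dx = 3 + 4 + (-6) = 1.


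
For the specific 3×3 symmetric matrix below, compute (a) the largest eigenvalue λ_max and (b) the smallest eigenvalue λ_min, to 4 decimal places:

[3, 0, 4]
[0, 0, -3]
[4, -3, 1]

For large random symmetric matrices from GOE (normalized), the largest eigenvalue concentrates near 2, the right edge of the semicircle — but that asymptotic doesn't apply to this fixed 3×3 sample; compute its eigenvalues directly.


Since M is real symmetric, all three eigenvalues are real; they are the roots of det(λI − M) = λ³ − (tr M) λ² + s λ − det M, where s is the sum of the principal 2×2 minors.
tr M = 3 + 0 + 1 = 4.
s = (3·0 − 0²) + (3·1 − 4²) + (0·1 − (-3)²) = 0 + (-13) + (-9) = -22.
det M (expand along row 1) = 3·(-9) − 0·12 + 4·0 = -27.
Characteristic polynomial: λ³ − 4λ² − 22λ + 27 = 0.
Substitute λ = y + (tr M)/3 = y + 1.333333 to remove the quadratic term: y³ + p·y + q = 0 with p = s − (tr M)²/3 = -27.333333 and q = −2(tr M)³/27 + (tr M)·s/3 − det M = -7.074074.
Three real roots ⇒ use the trigonometric (Viète) form: r = 2√(−p/3) = 6.036923, φ = arccos(3q/(p·r)) = arccos(0.128612) = 1.441827 rad.
y_k = r·cos(φ/3 − 2πk/3) for k = 0, 1, 2 gives y = 5.353022, -0.259447, -5.093575.
λ_k = y_k + 1.333333 gives λ = 6.6864, 1.0739, -3.7602 (check: the sum is 4.0000 = tr M).

Hence λ_max = 6.6864 and λ_min = -3.7602.


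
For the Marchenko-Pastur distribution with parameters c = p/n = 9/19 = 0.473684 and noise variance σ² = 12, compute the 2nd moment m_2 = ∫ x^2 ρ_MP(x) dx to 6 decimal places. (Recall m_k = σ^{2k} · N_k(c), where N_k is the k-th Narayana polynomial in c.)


E[X²] = σ⁴ (1 + c) (second MP moment). With σ² = 12 (so σ⁴ = 144) and c = 9/19 = 0.473684: E[X²] = 144 · (1 + 0.473684) = 144 · 1.473684.

So E[X^2] = 212.210526.


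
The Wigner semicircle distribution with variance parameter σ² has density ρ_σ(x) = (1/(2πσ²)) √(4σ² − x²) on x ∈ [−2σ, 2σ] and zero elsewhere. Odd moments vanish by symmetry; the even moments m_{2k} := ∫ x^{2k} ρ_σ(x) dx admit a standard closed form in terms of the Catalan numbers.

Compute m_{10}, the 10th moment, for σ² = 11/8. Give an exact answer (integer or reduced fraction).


By the scaled semicircle moment identity, m_{2k} = σ^{2k} · C_k with k = 5.
C_5 = (1/(k+1)) · C(2k, k) = (1/6) · C(10, 5) = (1/6) · 252 = 42.
σ^{2k} = (σ²)^k = (11/8)^5 = 161051/32768.

Therefore m_{10} = σ^{10} · C_5 = (161051/32768) · 42 = 3382071/16384.


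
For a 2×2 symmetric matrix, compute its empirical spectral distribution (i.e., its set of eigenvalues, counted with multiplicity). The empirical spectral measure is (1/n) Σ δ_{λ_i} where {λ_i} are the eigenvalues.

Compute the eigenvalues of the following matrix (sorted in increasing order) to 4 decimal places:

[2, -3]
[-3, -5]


Since M is real symmetric, both eigenvalues are real; they are the roots of det(λI − M) = λ² − (tr M) λ + det M.
tr M = 2 + (-5) = -3.
det M = 2·(-5) − (-3)² = -10 − 9 = -19.
Characteristic polynomial: λ² + 3λ − 19 = 0.
Discriminant Δ = (tr M)² − 4·det M = 9 − (-76) = 85; √Δ = 9.219544.
λ = (tr M ± √Δ)/2 = (-3 ± 9.219544)/2, giving (tr M − √Δ)/2 = -6.1098 and (tr M + √Δ)/2 = 3.1098.

Eigenvalues sorted in increasing order: [-6.1098, 3.1098].


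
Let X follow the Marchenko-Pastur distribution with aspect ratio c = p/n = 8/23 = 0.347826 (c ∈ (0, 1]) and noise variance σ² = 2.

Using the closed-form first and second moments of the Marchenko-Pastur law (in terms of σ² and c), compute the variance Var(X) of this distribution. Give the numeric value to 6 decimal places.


Recall the MP moments m_1 = E[X] = σ² and m_2 = E[X²] = σ⁴ (1 + c).
m_1 = E[X] = σ² = 2, so m_1² = 4.
m_2 = E[X²] = σ⁴ (1 + c) = 4 · (1 + 0.347826) = 4 · 1.347826 = 5.391304.
(Note m_2 − m_1² simplifies to c · σ⁴ = 0.347826 · 4.)

Var(X) = m_2 − m_1² = 5.391304 − 4 = 1.391304.


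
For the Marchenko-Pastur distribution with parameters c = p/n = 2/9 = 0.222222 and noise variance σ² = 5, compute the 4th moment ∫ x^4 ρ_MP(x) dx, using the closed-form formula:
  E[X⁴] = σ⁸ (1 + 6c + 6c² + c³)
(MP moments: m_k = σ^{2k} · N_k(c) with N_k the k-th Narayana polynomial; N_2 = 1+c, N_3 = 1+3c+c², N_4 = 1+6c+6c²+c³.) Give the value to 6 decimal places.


E[X⁴] = σ⁸ (1 + 6c + 6c² + c³) (fourth MP moment). With σ² = 5 (so σ⁸ = 625) and c = 2/9 = 0.222222: E[X⁴] = 625 · (1 + 6·0.222222 + 6·(0.222222)² + (0.222222)³) = 625 · 2.640604.

So E[X^4] = 1650.377229.


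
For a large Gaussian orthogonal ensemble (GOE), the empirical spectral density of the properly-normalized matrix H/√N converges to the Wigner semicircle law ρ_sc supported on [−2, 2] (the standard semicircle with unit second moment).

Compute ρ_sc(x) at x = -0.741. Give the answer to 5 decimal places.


ρ_sc(x) = (1/(2π)) √(4 − x²). With x = -0.741:
  4 − x² = 4 − (-0.741)² = 4 − 0.549081 = 3.450919.
  √(4 − x²) = 1.857665.
  1/(2π) = 0.159155.
  ρ_sc(-0.741) = 0.159155 · 1.857665 = 0.295657.

Rounded to 5 decimal places: ρ_sc(-0.741) ≈ 0.29566.


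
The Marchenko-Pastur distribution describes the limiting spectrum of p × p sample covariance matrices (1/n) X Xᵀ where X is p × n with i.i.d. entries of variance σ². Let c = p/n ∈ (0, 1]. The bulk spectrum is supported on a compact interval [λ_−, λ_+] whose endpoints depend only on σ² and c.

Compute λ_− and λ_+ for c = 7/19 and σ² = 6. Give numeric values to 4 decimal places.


c = 7/19 = 0.368421; √c = 0.606977.
λ_− = σ² (1 − √c)² = 6 · (1 − 0.606977)² = 6 · (0.393023)² = 0.926803.
λ_+ = σ² (1 + √c)² = 6 · (1 + 0.606977)² = 6 · (1.606977)² = 15.494250.

Rounded to 4 decimal places: λ_− ≈ 0.9268, λ_+ ≈ 15.4943.


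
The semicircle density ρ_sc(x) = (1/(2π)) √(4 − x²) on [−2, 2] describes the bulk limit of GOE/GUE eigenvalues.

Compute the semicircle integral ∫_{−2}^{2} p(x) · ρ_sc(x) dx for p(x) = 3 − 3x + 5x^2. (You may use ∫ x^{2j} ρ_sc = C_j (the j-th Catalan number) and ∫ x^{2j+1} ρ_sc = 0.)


Write p(x) = Σ a_i x^i, split into monomials and integrate each against ρ_sc separately.
Using ∫ x^{2j} ρ_sc = C_j = (1/(j+1)) C(2j, j) (Catalan numbers) and ∫ x^{2j+1} ρ_sc = 0 (odd monomials vanish by symmetry):
  i = 0 (even): a_0 · C_{0} = 3 · 1 = 3
  i = 1 (odd): ∫ x^1 ρ_sc = 0 (vanishes)
  i = 2 (even): a_2 · C_{1} = 5 · 1 = 5

Summing the contributions: ∫_{−2}^{2} p(x) ρ_sc(x) dx = 3 + 5 = 8.


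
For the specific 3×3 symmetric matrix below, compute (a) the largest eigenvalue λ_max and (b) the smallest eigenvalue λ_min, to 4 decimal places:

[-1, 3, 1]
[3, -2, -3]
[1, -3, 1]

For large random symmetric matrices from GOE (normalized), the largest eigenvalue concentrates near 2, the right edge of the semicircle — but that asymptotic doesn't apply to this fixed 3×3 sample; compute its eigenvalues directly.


Since M is real symmetric, all three eigenvalues are real; they are the roots of det(λI − M) = λ³ − (tr M) λ² + s λ − det M, where s is the sum of the principal 2×2 minors.
tr M = -1 + (-2) + 1 = -2.
s = ((-1)·(-2) − 3²) + ((-1)·1 − 1²) + ((-2)·1 − (-3)²) = -7 + (-2) + (-11) = -20.
det M (expand along row 1) = (-1)·(-11) − 3·6 + 1·(-7) = -14.
Characteristic polynomial: λ³ + 2λ² − 20λ + 14 = 0.
Substitute λ = y + (tr M)/3 = y − 0.666667 to remove the quadratic term: y³ + p·y + q = 0 with p = s − (tr M)²/3 = -21.333333 and q = −2(tr M)³/27 + (tr M)·s/3 − det M = 27.925926.
Three real roots ⇒ use the trigonometric (Viète) form: r = 2√(−p/3) = 5.333333, φ = arccos(3q/(p·r)) = arccos(-0.736328) = 2.398424 rad.
y_k = r·cos(φ/3 − 2πk/3) for k = 0, 1, 2 gives y = 3.717779, 1.452745, -5.170524.
λ_k = y_k − 0.666667 gives λ = 3.0511, 0.7861, -5.8372 (check: the sum is -2.0000 = tr M).

Hence λ_max = 3.0511 and λ_min = -5.8372.


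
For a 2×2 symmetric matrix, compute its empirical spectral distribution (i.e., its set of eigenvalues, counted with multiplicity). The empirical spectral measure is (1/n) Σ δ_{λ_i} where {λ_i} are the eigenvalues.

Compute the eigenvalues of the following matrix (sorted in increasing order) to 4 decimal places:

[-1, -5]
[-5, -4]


Since M is real symmetric, both eigenvalues are real; they are the roots of det(λI − M) = λ² − (tr M) λ + det M.
tr M = -1 + (-4) = -5.
det M = (-1)·(-4) − (-5)² = 4 − 25 = -21.
Characteristic polynomial: λ² + 5λ − 21 = 0.
Discriminant Δ = (tr M)² − 4·det M = 25 − (-84) = 109; √Δ = 10.440307.
λ = (tr M ± √Δ)/2 = (-5 ± 10.440307)/2, giving (tr M − √Δ)/2 = -7.7202 and (tr M + √Δ)/2 = 2.7202.

Eigenvalues sorted in increasing order: [-7.7202, 2.7202].


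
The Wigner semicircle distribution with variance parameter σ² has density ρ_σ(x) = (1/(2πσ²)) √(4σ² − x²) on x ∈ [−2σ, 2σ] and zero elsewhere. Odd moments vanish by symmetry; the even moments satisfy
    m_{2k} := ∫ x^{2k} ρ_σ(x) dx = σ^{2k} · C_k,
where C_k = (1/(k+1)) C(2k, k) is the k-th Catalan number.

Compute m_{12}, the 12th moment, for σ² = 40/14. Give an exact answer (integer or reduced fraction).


By the scaled semicircle moment identity, m_{2k} = σ^{2k} · C_k with k = 6.
C_6 = (1/(k+1)) · C(2k, k) = (1/7) · C(12, 6) = (1/7) · 924 = 132.
σ^{2k} = (σ²)^k = (40/14)^6 = 64000000/117649.

Therefore m_{12} = σ^{12} · C_6 = (64000000/117649) · 132 = 8448000000/117649.


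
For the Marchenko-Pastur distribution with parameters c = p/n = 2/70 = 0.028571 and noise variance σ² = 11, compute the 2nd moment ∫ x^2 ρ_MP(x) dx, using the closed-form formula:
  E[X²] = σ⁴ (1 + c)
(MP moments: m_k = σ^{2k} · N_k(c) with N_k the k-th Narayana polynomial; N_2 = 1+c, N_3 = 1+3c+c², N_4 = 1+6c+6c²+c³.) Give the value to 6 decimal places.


E[X²] = σ⁴ (1 + c) (second MP moment). With σ² = 11 (so σ⁴ = 121) and c = 2/70 = 0.028571: E[X²] = 121 · (1 + 0.028571) = 121 · 1.028571.

So E[X^2] = 124.457143.


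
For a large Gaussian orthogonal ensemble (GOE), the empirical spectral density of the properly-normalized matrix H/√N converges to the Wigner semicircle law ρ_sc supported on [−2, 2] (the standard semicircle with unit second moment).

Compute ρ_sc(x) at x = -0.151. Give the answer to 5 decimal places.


ρ_sc(x) = (1/(2π)) √(4 − x²). With x = -0.151:
  4 − x² = 4 − (-0.151)² = 4 − 0.022801 = 3.977199.
  √(4 − x²) = 1.994292.
  1/(2π) = 0.159155.
  ρ_sc(-0.151) = 0.159155 · 1.994292 = 0.317401.

Rounded to 5 decimal places: ρ_sc(-0.151) ≈ 0.31740.


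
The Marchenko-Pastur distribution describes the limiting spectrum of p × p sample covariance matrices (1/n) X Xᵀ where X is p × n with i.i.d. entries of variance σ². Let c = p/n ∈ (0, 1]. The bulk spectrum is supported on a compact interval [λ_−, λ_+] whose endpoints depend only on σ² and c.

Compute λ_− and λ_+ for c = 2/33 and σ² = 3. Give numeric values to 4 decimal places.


c = 2/33 = 0.060606; √c = 0.246183.
λ_− = σ² (1 − √c)² = 3 · (1 − 0.246183)² = 3 · (0.753817)² = 1.704720.
λ_+ = σ² (1 + √c)² = 3 · (1 + 0.246183)² = 3 · (1.246183)² = 4.658916.

Rounded to 4 decimal places: λ_− ≈ 1.7047, λ_+ ≈ 4.6589.


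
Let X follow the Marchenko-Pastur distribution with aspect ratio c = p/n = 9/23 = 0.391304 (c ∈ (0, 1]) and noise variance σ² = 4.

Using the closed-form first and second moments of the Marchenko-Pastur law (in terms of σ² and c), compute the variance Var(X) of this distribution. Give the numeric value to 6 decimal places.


Recall the MP moments m_1 = E[X] = σ² and m_2 = E[X²] = σ⁴ (1 + c).
m_1 = E[X] = σ² = 4, so m_1² = 16.
m_2 = E[X²] = σ⁴ (1 + c) = 16 · (1 + 0.391304) = 16 · 1.391304 = 22.260870.
(Note m_2 − m_1² simplifies to c · σ⁴ = 0.391304 · 16.)

Var(X) = m_2 − m_1² = 22.260870 − 16 = 6.260870.


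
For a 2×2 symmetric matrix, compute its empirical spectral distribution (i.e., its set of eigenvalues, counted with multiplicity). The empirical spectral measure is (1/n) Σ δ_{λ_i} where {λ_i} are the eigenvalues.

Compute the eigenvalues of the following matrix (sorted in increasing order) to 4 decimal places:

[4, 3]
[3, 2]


Since M is real symmetric, both eigenvalues are real; they are the roots of det(λI − M) = λ² − (tr M) λ + det M.
tr M = 4 + 2 = 6.
det M = 4·2 − 3² = 8 − 9 = -1.
Characteristic polynomial: λ² − 6λ − 1 = 0.
Discriminant Δ = (tr M)² − 4·det M = 36 − (-4) = 40; √Δ = 6.324555.
λ = (tr M ± √Δ)/2 = (6 ± 6.324555)/2, giving (tr M − √Δ)/2 = -0.1623 and (tr M + √Δ)/2 = 6.1623.

Eigenvalues sorted in increasing order: [-0.1623, 6.1623].


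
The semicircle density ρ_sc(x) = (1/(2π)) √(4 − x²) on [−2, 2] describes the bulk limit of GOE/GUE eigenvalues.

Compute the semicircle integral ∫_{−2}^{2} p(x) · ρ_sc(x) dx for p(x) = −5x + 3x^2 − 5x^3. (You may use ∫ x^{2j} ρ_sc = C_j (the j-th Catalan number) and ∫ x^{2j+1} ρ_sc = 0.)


Write p(x) = Σ a_i x^i, split into monomials and integrate each against ρ_sc separately.
Using ∫ x^{2j} ρ_sc = C_j = (1/(j+1)) C(2j, j) (Catalan numbers) and ∫ x^{2j+1} ρ_sc = 0 (odd monomials vanish by symmetry):
  i = 1 (odd): ∫ x^1 ρ_sc = 0 (vanishes)
  i = 2 (even): a_2 · C_{1} = 3 · 1 = 3
  i = 3 (odd): ∫ x^3 ρ_sc = 0 (vanishes)

Summing the contributions: ∫_{−2}^{2} p(x) ρ_sc(x) dx = 3.


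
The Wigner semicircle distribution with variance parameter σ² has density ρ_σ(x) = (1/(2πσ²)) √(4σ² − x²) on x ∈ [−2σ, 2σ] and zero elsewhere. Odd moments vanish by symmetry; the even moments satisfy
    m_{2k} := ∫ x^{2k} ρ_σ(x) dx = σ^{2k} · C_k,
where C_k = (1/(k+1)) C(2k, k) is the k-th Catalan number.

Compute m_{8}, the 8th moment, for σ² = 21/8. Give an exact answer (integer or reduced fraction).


By the scaled semicircle moment identity, m_{2k} = σ^{2k} · C_k with k = 4.
C_4 = (1/(k+1)) · C(2k, k) = (1/5) · C(8, 4) = (1/5) · 70 = 14.
σ^{2k} = (σ²)^k = (21/8)^4 = 194481/4096.

Therefore m_{8} = σ^{8} · C_4 = (194481/4096) · 14 = 1361367/2048.


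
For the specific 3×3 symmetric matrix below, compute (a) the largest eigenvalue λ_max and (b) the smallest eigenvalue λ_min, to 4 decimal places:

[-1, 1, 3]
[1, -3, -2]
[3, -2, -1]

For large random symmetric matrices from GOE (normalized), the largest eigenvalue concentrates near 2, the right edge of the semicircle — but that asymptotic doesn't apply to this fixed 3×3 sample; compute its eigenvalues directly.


Since M is real symmetric, all three eigenvalues are real; they are the roots of det(λI − M) = λ³ − (tr M) λ² + s λ − det M, where s is the sum of the principal 2×2 minors.
tr M = -1 + (-3) + (-1) = -5.
s = ((-1)·(-3) − 1²) + ((-1)·(-1) − 3²) + ((-3)·(-1) − (-2)²) = 2 + (-8) + (-1) = -7.
det M (expand along row 1) = (-1)·(-1) − 1·5 + 3·7 = 17.
Characteristic polynomial: λ³ + 5λ² − 7λ − 17 = 0.
Substitute λ = y + (tr M)/3 = y − 1.666667 to remove the quadratic term: y³ + p·y + q = 0 with p = s − (tr M)²/3 = -15.333333 and q = −2(tr M)³/27 + (tr M)·s/3 − det M = 3.925926.
Three real roots ⇒ use the trigonometric (Viète) form: r = 2√(−p/3) = 4.521553, φ = arccos(3q/(p·r)) = arccos(-0.169879) = 1.741503 rad.
y_k = r·cos(φ/3 − 2πk/3) for k = 0, 1, 2 gives y = 3.780869, 0.257148, -4.038016.
λ_k = y_k − 1.666667 gives λ = 2.1142, -1.4095, -5.7047 (check: the sum is -5.0000 = tr M).

Hence λ_max = 2.1142 and λ_min = -5.7047.


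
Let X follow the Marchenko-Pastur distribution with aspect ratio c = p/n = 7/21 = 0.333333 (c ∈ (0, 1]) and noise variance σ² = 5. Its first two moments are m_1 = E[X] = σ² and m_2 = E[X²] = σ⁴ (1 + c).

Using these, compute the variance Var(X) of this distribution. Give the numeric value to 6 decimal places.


m_1 = E[X] = σ² = 5, so m_1² = 25.
m_2 = E[X²] = σ⁴ (1 + c) = 25 · (1 + 0.333333) = 25 · 1.333333 = 33.333333.
(Note m_2 − m_1² simplifies to c · σ⁴ = 0.333333 · 25.)

Var(X) = m_2 − m_1² = 33.333333 − 25 = 8.333333.


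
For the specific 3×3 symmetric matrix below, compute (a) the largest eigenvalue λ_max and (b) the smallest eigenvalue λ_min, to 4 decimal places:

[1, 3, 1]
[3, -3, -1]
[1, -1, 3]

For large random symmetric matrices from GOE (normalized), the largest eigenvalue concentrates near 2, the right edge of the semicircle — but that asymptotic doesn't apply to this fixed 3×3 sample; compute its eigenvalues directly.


Since M is real symmetric, all three eigenvalues are real; they are the roots of det(λI − M) = λ³ − (tr M) λ² + s λ − det M, where s is the sum of the principal 2×2 minors.
tr M = 1 + (-3) + 3 = 1.
s = (1·(-3) − 3²) + (1·3 − 1²) + ((-3)·3 − (-1)²) = -12 + 2 + (-10) = -20.
det M (expand along row 1) = 1·(-10) − 3·10 + 1·0 = -40.
Characteristic polynomial: λ³ − λ² − 20λ + 40 = 0.
Substitute λ = y + (tr M)/3 = y + 0.333333 to remove the quadratic term: y³ + p·y + q = 0 with p = s − (tr M)²/3 = -20.333333 and q = −2(tr M)³/27 + (tr M)·s/3 − det M = 33.259259.
Three real roots ⇒ use the trigonometric (Viète) form: r = 2√(−p/3) = 5.206833, φ = arccos(3q/(p·r)) = arccos(-0.942435) = 2.800637 rad.
y_k = r·cos(φ/3 − 2πk/3) for k = 0, 1, 2 gives y = 3.098004, 2.075238, -5.173242.
λ_k = y_k + 0.333333 gives λ = 3.4313, 2.4086, -4.8399 (check: the sum is 1.0000 = tr M).

Hence λ_max = 3.4313 and λ_min = -4.8399.


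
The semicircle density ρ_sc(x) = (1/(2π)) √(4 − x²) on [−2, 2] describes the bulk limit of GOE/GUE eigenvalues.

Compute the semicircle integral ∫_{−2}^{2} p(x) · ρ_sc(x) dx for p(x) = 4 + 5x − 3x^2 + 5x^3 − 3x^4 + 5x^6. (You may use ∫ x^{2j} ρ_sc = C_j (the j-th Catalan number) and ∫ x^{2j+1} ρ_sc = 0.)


Write p(x) = Σ a_i x^i, split into monomials and integrate each against ρ_sc separately.
Using ∫ x^{2j} ρ_sc = C_j = (1/(j+1)) C(2j, j) (Catalan numbers) and ∫ x^{2j+1} ρ_sc = 0 (odd monomials vanish by symmetry):
  i = 0 (even): a_0 · C_{0} = 4 · 1 = 4
  i = 1 (odd): ∫ x^1 ρ_sc = 0 (vanishes)
  i = 2 (even): a_2 · C_{1} = -3 · 1 = -3
  i = 3 (odd): ∫ x^3 ρ_sc = 0 (vanishes)
  i = 4 (even): a_4 · C_{2} = -3 · 2 = -6
  i = 6 (even): a_6 · C_{3} = 5 · 5 = 25

Summing the contributions: ∫_{−2}^{2} p(x) ρ_sc(x) dx = 4 + (-3) + (-6) + 25 = 20.


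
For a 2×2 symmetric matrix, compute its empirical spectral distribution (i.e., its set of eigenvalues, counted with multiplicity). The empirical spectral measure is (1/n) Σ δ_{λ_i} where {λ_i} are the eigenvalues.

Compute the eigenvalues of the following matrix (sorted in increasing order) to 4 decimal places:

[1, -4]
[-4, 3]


Since M is real symmetric, both eigenvalues are real; they are the roots of det(λI − M) = λ² − (tr M) λ + det M.
tr M = 1 + 3 = 4.
det M = 1·3 − (-4)² = 3 − 16 = -13.
Characteristic polynomial: λ² − 4λ − 13 = 0.
Discriminant Δ = (tr M)² − 4·det M = 16 − (-52) = 68; √Δ = 8.246211.
λ = (tr M ± √Δ)/2 = (4 ± 8.246211)/2, giving (tr M − √Δ)/2 = -2.1231 and (tr M + √Δ)/2 = 6.1231.

Eigenvalues sorted in increasing order: [-2.1231, 6.1231].


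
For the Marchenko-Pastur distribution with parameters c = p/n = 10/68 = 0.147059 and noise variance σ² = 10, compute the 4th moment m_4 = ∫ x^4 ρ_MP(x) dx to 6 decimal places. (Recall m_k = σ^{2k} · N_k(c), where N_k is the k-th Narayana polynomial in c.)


E[X⁴] = σ⁸ (1 + 6c + 6c² + c³) (fourth MP moment). With σ² = 10 (so σ⁸ = 10000) and c = 10/68 = 0.147059: E[X⁴] = 10000 · (1 + 6·0.147059 + 6·(0.147059)² + (0.147059)³) = 10000 · 2.015291.

So E[X^4] = 20152.910645.


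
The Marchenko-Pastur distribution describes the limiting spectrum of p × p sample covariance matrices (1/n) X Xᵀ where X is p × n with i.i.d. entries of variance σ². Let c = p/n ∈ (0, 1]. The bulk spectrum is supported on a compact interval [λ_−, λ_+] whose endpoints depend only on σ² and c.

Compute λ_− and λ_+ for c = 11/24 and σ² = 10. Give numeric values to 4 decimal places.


c = 11/24 = 0.458333; √c = 0.677003.
λ_− = σ² (1 − √c)² = 10 · (1 − 0.677003)² = 10 · (0.322997)² = 1.043269.
λ_+ = σ² (1 + √c)² = 10 · (1 + 0.677003)² = 10 · (1.677003)² = 28.123397.

Rounded to 4 decimal places: λ_− ≈ 1.0433, λ_+ ≈ 28.1234.


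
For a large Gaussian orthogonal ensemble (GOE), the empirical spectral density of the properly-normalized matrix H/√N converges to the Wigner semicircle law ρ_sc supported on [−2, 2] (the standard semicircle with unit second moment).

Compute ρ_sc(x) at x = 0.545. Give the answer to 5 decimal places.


ρ_sc(x) = (1/(2π)) √(4 − x²). With x = 0.545:
  4 − x² = 4 − (0.545)² = 4 − 0.297025 = 3.702975.
  √(4 − x²) = 1.924312.
  1/(2π) = 0.159155.
  ρ_sc(0.545) = 0.159155 · 1.924312 = 0.306264.

Rounded to 5 decimal places: ρ_sc(0.545) ≈ 0.30626.


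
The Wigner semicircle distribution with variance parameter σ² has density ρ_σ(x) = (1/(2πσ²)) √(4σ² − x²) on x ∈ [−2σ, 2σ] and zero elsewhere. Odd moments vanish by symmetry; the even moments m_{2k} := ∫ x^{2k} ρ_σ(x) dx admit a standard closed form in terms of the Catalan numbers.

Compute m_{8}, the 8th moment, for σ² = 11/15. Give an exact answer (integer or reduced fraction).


By the scaled semicircle moment identity, m_{2k} = σ^{2k} · C_k with k = 4.
C_4 = (1/(k+1)) · C(2k, k) = (1/5) · C(8, 4) = (1/5) · 70 = 14.
σ^{2k} = (σ²)^k = (11/15)^4 = 14641/50625.

Therefore m_{8} = σ^{8} · C_4 = (14641/50625) · 14 = 204974/50625.


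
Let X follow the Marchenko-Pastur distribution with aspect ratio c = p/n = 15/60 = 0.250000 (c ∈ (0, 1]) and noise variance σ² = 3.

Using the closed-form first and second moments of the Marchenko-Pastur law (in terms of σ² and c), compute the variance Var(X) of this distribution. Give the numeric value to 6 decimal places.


Recall the MP moments m_1 = E[X] = σ² and m_2 = E[X²] = σ⁴ (1 + c).
m_1 = E[X] = σ² = 3, so m_1² = 9.
m_2 = E[X²] = σ⁴ (1 + c) = 9 · (1 + 0.250000) = 9 · 1.250000 = 11.250000.
(Note m_2 − m_1² simplifies to c · σ⁴ = 0.250000 · 9.)

Var(X) = m_2 − m_1² = 11.250000 − 9 = 2.250000.


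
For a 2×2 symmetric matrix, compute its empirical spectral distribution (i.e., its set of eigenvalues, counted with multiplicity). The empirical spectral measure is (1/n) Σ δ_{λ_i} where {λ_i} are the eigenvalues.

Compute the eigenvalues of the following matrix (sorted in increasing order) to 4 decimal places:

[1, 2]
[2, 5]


Since M is real symmetric, both eigenvalues are real; they are the roots of det(λI − M) = λ² − (tr M) λ + det M.
tr M = 1 + 5 = 6.
det M = 1·5 − 2² = 5 − 4 = 1.
Characteristic polynomial: λ² − 6λ + 1 = 0.
Discriminant Δ = (tr M)² − 4·det M = 36 − 4 = 32; √Δ = 5.656854.
λ = (tr M ± √Δ)/2 = (6 ± 5.656854)/2, giving (tr M − √Δ)/2 = 0.1716 and (tr M + √Δ)/2 = 5.8284.

Eigenvalues sorted in increasing order: [0.1716, 5.8284].


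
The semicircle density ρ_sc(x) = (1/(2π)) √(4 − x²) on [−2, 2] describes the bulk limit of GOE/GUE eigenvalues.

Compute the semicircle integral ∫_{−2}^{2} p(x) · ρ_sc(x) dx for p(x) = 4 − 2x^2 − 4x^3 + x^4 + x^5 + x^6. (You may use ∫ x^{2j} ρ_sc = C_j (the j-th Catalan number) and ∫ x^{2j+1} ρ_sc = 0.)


Write p(x) = Σ a_i x^i, split into monomials and integrate each against ρ_sc separately.
Using ∫ x^{2j} ρ_sc = C_j = (1/(j+1)) C(2j, j) (Catalan numbers) and ∫ x^{2j+1} ρ_sc = 0 (odd monomials vanish by symmetry):
  i = 0 (even): a_0 · C_{0} = 4 · 1 = 4
  i = 2 (even): a_2 · C_{1} = -2 · 1 = -2
  i = 3 (odd): ∫ x^3 ρ_sc = 0 (vanishes)
  i = 4 (even): a_4 · C_{2} = 1 · 2 = 2
  i = 5 (odd): ∫ x^5 ρ_sc = 0 (vanishes)
  i = 6 (even): a_6 · C_{3} = 1 · 5 = 5

Summing the contributions: ∫_{−2}^{2} p(x) ρ_sc(x) dx = 4 + (-2) + 2 + 5 = 9.


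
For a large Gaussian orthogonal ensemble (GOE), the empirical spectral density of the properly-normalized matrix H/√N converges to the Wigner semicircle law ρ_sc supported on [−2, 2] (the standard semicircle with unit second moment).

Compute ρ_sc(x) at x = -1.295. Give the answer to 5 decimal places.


ρ_sc(x) = (1/(2π)) √(4 − x²). With x = -1.295:
  4 − x² = 4 − (-1.295)² = 4 − 1.677025 = 2.322975.
  √(4 − x²) = 1.524131.
  1/(2π) = 0.159155.
  ρ_sc(-1.295) = 0.159155 · 1.524131 = 0.242573.

Rounded to 5 decimal places: ρ_sc(-1.295) ≈ 0.24257.
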